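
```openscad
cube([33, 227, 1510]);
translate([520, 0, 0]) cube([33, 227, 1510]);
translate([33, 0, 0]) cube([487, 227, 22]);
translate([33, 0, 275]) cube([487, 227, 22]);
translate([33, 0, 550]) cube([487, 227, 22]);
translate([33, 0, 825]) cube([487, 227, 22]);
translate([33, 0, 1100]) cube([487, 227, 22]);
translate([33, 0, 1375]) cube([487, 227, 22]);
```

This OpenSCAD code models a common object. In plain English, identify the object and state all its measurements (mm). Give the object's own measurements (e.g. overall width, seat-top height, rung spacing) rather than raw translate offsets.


An open bookshelf. Two side panels, each 33 mm thick, 227 mm deep and 1510 mm tall, stand 553 mm apart (outside-to-outside). Between them sit 6 shelves, each 22 mm thick and 227 mm deep, spanning the full gap between the sides. The bottom shelf rests on the floor (its underside at z = 0) and the clear gap between one shelf's top and the next shelf's underside is 253 mm.


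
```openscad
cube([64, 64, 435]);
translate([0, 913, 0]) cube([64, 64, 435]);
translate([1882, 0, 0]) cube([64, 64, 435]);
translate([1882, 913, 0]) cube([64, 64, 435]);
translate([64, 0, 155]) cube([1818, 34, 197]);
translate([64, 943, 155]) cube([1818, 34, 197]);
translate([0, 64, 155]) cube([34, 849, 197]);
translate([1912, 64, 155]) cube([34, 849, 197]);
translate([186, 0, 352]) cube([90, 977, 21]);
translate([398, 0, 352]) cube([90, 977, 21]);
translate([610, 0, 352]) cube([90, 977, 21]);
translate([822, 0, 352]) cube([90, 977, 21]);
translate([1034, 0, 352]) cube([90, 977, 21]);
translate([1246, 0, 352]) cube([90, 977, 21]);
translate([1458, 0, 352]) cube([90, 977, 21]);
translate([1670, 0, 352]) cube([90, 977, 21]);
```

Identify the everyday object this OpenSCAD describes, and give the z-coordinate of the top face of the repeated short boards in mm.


A bed frame. The slat-top height is 373 mm.

Four posts, four rails, and a row of slats — a bed frame. Slats sit on the rails at z = 155 + 197 = 352; with slat thickness 21, the top is 373 mm.


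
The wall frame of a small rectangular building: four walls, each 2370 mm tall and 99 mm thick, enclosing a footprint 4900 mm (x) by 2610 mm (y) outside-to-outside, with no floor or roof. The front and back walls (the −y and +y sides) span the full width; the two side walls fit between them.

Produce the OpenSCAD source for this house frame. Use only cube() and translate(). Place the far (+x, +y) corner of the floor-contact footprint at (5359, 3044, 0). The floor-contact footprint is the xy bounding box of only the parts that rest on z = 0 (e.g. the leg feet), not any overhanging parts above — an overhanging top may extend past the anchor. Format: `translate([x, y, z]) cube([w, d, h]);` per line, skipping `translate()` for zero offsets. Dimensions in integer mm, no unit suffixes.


translate([459, 434, 0]) cube([4900, 99, 2370]);
translate([459, 2945, 0]) cube([4900, 99, 2370]);
translate([459, 533, 0]) cube([99, 2412, 2370]);
translate([5260, 533, 0]) cube([99, 2412, 2370]);


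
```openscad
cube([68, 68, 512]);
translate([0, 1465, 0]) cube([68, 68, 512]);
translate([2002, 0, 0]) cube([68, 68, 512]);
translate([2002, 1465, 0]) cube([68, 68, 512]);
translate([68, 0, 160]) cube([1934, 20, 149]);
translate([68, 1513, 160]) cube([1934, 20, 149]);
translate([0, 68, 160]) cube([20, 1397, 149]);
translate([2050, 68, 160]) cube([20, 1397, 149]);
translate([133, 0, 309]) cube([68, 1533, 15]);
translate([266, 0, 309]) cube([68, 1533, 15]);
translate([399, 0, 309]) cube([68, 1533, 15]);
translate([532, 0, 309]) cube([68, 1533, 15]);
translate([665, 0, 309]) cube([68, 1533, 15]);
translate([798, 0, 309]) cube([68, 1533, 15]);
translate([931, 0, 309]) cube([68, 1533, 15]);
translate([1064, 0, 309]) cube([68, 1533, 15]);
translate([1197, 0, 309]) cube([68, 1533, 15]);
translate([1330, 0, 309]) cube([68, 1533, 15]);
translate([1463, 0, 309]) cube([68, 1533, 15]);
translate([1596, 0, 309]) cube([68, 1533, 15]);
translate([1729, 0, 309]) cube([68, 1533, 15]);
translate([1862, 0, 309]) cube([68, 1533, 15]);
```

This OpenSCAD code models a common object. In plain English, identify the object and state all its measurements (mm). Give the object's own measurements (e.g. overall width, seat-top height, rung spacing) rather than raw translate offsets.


A bed frame 2070 mm long (x) by 1533 mm wide (y). Four 68×68 mm corner posts, 512 mm tall, at the corners of the footprint. Four rails of 20 mm thickness and 149 mm height run between adjacent posts with their undersides at z = 160 mm, their outer faces flush with the outside of the frame (the two x-running rails run between the posts' inner faces; the two y-running rails run between the posts' inner faces). 14 slats, each 68 mm wide (x) and 15 mm thick, lie across the top of the two x-running rails, running the full 1533 mm width of the frame in y; along x they sit between the end posts with a 65 mm gap after the −x posts and between neighbouring slats, leaving 72 mm before the +x posts.


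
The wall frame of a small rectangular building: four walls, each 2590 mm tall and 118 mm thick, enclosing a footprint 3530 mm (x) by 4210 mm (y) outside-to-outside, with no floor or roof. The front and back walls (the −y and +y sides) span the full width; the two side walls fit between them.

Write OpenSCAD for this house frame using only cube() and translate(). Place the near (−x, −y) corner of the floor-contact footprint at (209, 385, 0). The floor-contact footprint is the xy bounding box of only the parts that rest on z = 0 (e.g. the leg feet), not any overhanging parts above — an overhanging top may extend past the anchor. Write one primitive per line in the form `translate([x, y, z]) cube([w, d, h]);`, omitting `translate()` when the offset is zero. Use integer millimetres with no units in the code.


translate([209, 385, 0]) cube([3530, 118, 2590]);
translate([209, 4477, 0]) cube([3530, 118, 2590]);
translate([209, 503, 0]) cube([118, 3974, 2590]);
translate([3621, 503, 0]) cube([118, 3974, 2590]);


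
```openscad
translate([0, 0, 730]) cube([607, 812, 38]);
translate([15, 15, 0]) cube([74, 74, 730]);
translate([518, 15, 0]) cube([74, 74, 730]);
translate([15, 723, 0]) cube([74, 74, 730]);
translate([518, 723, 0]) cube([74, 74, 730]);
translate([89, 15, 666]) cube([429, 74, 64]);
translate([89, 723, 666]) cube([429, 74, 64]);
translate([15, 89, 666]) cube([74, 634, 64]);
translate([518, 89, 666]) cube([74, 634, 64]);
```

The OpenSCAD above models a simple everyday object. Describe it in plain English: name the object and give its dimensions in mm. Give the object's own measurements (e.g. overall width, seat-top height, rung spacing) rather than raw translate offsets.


A table: top 607 mm (x) × 812 mm (y), 38 mm thick, upper face at z = 768 mm, on four 74×74 mm square legs, each inset 15 mm from the nearest pair of top edges from z = 0 to the bottom of the top. Four apron rails, 74 mm thick and 64 mm tall, run between adjacent legs with their top edges flush with the underside of the top and their outer faces flush with the legs' outer faces.


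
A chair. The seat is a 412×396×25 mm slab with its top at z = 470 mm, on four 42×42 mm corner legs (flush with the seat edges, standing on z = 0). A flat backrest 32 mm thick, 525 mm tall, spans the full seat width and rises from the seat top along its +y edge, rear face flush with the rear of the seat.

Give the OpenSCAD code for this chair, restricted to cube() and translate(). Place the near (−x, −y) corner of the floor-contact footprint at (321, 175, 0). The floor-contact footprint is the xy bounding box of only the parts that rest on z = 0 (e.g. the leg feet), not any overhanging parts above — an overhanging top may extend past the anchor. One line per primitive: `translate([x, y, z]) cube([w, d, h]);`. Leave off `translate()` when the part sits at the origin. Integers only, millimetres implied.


translate([321, 175, 445]) cube([412, 396, 25]);
translate([321, 175, 0]) cube([42, 42, 445]);
translate([691, 175, 0]) cube([42, 42, 445]);
translate([321, 529, 0]) cube([42, 42, 445]);
translate([691, 529, 0]) cube([42, 42, 445]);
translate([321, 539, 470]) cube([412, 32, 525]);


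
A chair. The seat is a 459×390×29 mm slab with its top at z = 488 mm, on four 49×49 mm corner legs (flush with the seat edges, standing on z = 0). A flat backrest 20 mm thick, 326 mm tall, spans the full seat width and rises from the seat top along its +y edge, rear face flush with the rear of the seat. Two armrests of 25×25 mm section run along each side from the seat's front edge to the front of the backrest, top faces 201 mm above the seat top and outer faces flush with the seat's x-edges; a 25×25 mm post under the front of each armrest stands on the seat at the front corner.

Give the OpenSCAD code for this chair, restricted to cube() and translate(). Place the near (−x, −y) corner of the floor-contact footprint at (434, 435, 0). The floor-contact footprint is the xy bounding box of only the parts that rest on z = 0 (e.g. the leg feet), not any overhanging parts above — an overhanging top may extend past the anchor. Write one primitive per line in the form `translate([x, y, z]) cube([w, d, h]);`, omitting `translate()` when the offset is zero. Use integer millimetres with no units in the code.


// leg_h = 488 - 29 = 459
// arm post h = 201 - 25 = 176
translate([434, 435, 459]) cube([459, 390, 29]);
translate([434, 435, 0]) cube([49, 49, 459]);
translate([844, 435, 0]) cube([49, 49, 459]);
translate([434, 776, 0]) cube([49, 49, 459]);
translate([844, 776, 0]) cube([49, 49, 459]);
translate([434, 805, 488]) cube([459, 20, 326]);
translate([434, 435, 664]) cube([25, 370, 25]);
translate([868, 435, 664]) cube([25, 370, 25]);
translate([434, 435, 488]) cube([25, 25, 176]);
translate([868, 435, 488]) cube([25, 25, 176]);


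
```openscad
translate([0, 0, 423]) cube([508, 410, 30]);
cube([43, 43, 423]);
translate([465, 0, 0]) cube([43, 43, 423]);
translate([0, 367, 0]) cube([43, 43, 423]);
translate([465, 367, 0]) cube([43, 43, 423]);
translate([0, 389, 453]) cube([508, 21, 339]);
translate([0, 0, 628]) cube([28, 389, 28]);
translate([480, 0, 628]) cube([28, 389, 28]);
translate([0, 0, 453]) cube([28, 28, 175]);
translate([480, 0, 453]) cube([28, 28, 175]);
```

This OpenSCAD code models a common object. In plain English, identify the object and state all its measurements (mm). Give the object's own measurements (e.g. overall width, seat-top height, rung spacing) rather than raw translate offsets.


A chair. The seat is a 508×410×30 mm slab with its top at z = 453 mm, on four 43×43 mm corner legs (flush with the seat edges, standing on z = 0). A flat backrest 21 mm thick, 339 mm tall, spans the full seat width and rises from the seat top along its +y edge, rear face flush with the rear of the seat. Two armrests of 28×28 mm section run along each side from the seat's front edge to the front of the backrest, top faces 203 mm above the seat top and outer faces flush with the seat's x-edges; a 28×28 mm post under the front of each armrest stands on the seat at the front corner.


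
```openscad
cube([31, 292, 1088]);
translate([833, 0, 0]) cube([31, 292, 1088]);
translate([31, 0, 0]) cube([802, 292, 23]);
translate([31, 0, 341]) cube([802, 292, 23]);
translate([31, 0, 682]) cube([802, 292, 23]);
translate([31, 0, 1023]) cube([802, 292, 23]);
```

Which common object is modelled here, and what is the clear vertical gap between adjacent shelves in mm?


A bookshelf. The clear shelf gap is 318 mm.

Two tall side panels with 4 horizontal boards between them — a bookshelf. The first two shelf undersides are at z = 0 and z = 341; with shelf thickness 23, the clear gap is 341 − 0 − 23 = 318 mm.


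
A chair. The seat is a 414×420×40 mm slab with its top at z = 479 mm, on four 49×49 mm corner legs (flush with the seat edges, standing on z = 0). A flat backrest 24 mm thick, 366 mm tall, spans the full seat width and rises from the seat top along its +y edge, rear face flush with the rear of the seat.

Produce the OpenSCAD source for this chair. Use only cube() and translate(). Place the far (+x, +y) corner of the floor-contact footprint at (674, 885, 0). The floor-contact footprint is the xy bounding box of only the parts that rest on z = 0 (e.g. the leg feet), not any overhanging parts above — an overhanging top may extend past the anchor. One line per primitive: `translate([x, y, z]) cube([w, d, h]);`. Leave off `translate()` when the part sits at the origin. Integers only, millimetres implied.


translate([260, 465, 439]) cube([414, 420, 40]);
translate([260, 465, 0]) cube([49, 49, 439]);
translate([625, 465, 0]) cube([49, 49, 439]);
translate([260, 836, 0]) cube([49, 49, 439]);
translate([625, 836, 0]) cube([49, 49, 439]);
translate([260, 861, 479]) cube([414, 24, 366]);


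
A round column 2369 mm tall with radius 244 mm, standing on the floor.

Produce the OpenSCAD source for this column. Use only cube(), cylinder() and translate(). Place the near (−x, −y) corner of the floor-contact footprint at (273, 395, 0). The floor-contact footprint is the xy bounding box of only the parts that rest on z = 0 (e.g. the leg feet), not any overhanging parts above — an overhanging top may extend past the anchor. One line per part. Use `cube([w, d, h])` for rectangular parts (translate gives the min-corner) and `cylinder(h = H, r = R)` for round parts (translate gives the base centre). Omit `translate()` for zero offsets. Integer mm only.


translate([517, 639, 0]) cylinder(h = 2369, r = 244);


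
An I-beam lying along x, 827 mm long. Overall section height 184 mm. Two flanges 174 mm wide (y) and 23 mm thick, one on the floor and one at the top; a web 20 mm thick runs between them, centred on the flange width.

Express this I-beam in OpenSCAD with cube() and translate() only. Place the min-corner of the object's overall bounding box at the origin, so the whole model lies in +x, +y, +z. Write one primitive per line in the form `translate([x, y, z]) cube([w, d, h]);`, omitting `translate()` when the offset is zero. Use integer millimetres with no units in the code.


cube([827, 174, 23]);
translate([0, 77, 23]) cube([827, 20, 138]);
translate([0, 0, 161]) cube([827, 174, 23]);


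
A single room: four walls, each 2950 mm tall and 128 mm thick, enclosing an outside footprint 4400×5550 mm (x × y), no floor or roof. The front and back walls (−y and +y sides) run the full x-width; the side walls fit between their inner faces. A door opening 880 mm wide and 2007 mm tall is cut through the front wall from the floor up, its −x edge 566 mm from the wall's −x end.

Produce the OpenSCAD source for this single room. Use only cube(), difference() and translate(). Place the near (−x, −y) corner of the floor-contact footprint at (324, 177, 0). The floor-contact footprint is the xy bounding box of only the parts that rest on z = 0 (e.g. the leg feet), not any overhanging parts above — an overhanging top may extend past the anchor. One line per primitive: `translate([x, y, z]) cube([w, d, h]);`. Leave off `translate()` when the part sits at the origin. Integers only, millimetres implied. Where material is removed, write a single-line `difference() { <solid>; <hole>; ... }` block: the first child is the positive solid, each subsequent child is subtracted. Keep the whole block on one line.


difference() { translate([324, 177, 0]) cube([4400, 128, 2950]); translate([890, 177, 0]) cube([880, 128, 2007]); }
translate([324, 5599, 0]) cube([4400, 128, 2950]);
translate([324, 305, 0]) cube([128, 5294, 2950]);
translate([4596, 305, 0]) cube([128, 5294, 2950]);


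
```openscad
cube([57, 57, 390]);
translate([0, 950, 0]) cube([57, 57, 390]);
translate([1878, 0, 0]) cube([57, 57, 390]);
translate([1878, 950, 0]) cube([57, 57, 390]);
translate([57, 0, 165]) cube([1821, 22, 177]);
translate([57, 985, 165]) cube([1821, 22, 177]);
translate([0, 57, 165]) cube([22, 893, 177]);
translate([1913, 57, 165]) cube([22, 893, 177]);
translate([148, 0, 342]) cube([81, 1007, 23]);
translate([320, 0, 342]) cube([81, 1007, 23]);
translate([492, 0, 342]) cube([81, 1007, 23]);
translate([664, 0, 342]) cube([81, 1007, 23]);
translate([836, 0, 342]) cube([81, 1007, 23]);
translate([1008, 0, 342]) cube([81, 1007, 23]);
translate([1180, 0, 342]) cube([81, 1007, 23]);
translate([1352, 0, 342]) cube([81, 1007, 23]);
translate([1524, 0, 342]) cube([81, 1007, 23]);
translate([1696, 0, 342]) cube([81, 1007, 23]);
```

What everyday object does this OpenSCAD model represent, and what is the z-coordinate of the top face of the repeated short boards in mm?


A bed frame. The slat-top height is 365 mm.

Four posts, four rails, and a row of slats — a bed frame. Slats sit on the rails at z = 165 + 177 = 342; with slat thickness 23, the top is 365 mm.


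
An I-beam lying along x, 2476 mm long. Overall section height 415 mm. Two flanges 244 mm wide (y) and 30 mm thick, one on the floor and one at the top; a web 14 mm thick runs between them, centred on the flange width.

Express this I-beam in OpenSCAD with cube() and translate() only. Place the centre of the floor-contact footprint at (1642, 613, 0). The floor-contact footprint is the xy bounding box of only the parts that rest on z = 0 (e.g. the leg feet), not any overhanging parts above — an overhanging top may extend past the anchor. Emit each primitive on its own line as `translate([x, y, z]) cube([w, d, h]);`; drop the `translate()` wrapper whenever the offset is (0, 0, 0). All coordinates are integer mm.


translate([404, 491, 0]) cube([2476, 244, 30]);
translate([404, 606, 30]) cube([2476, 14, 355]);
translate([404, 491, 385]) cube([2476, 244, 30]);


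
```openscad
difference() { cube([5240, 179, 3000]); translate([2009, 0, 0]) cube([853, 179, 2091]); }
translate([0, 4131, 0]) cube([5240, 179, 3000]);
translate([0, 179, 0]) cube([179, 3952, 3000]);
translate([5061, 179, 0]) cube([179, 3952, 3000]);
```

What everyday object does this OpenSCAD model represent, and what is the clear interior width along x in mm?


A single room. The interior width is 4882 mm.

Four walls enclosing a rectangle with a door in the front wall — a room. Outside width 5240 minus two 179 mm walls gives 4882 mm.


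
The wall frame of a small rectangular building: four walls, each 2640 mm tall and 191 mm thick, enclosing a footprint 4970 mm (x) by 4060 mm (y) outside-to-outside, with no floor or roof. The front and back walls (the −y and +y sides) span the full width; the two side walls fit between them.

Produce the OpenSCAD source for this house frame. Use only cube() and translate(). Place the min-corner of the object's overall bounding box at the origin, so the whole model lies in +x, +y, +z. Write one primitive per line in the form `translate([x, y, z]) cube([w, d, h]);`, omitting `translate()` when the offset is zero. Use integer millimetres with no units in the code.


cube([4970, 191, 2640]);
translate([0, 3869, 0]) cube([4970, 191, 2640]);
translate([0, 191, 0]) cube([191, 3678, 2640]);
translate([4779, 191, 0]) cube([191, 3678, 2640]);


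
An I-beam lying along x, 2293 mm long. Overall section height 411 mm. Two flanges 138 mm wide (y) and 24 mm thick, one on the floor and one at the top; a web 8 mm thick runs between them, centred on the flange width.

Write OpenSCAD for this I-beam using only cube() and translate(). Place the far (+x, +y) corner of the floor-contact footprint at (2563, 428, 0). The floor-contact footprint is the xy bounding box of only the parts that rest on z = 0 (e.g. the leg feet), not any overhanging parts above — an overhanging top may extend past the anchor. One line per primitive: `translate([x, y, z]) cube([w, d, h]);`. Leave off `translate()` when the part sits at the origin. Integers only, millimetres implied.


translate([270, 290, 0]) cube([2293, 138, 24]);
translate([270, 355, 24]) cube([2293, 8, 363]);
translate([270, 290, 387]) cube([2293, 138, 24]);


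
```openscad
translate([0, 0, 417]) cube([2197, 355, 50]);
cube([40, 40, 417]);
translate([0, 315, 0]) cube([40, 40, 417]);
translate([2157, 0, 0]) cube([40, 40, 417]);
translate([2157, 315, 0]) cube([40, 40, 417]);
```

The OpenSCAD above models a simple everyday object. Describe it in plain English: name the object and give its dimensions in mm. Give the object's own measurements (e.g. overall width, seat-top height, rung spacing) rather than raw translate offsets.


A bench: a 2197×355 mm seat slab, 50 mm thick, top at z = 467 mm, on four 40×40 mm square legs flush with the seat corners and standing on z = 0.


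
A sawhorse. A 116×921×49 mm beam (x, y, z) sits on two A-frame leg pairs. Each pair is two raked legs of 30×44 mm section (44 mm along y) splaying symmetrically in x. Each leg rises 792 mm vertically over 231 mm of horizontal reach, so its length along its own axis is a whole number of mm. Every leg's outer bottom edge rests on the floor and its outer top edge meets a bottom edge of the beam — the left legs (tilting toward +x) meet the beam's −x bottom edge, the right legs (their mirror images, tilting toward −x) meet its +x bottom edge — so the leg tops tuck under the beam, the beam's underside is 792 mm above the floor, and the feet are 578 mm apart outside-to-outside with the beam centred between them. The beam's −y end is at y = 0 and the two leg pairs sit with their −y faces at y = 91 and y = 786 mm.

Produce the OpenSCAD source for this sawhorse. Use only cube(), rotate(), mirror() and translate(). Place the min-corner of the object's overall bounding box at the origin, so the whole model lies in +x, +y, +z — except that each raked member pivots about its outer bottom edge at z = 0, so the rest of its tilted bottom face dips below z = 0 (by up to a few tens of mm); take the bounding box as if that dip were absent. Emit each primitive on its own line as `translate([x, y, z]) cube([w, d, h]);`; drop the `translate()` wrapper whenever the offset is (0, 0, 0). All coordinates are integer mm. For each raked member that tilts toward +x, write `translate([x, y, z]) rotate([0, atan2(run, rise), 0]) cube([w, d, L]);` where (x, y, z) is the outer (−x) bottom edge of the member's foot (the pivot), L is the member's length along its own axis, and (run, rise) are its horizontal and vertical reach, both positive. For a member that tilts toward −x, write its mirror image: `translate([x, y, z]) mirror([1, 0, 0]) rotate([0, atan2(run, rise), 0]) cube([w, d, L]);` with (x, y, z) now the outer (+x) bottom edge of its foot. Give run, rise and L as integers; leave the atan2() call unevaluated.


translate([231, 0, 792]) cube([116, 921, 49]);
translate([0, 91, 0]) rotate([0, atan2(231, 792), 0]) cube([30, 44, 825]);
translate([578, 91, 0]) mirror([1, 0, 0]) rotate([0, atan2(231, 792), 0]) cube([30, 44, 825]);
translate([0, 786, 0]) rotate([0, atan2(231, 792), 0]) cube([30, 44, 825]);
translate([578, 786, 0]) mirror([1, 0, 0]) rotate([0, atan2(231, 792), 0]) cube([30, 44, 825]);


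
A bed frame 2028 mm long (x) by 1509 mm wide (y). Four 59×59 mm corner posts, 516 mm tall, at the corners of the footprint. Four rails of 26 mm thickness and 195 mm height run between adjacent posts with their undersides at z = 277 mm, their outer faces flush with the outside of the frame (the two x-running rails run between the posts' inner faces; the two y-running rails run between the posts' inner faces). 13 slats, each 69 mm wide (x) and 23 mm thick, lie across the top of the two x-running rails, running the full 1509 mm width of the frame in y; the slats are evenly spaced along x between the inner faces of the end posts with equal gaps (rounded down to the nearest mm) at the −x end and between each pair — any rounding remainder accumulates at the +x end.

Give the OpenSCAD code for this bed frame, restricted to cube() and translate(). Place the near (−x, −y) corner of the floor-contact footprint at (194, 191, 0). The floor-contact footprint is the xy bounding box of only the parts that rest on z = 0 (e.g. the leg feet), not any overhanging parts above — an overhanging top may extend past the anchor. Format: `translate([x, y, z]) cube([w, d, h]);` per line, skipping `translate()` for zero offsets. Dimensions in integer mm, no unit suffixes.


translate([194, 191, 0]) cube([59, 59, 516]);
translate([194, 1641, 0]) cube([59, 59, 516]);
translate([2163, 191, 0]) cube([59, 59, 516]);
translate([2163, 1641, 0]) cube([59, 59, 516]);
translate([253, 191, 277]) cube([1910, 26, 195]);
translate([253, 1674, 277]) cube([1910, 26, 195]);
translate([194, 250, 277]) cube([26, 1391, 195]);
translate([2196, 250, 277]) cube([26, 1391, 195]);
translate([325, 191, 472]) cube([69, 1509, 23]);
translate([466, 191, 472]) cube([69, 1509, 23]);
translate([607, 191, 472]) cube([69, 1509, 23]);
translate([748, 191, 472]) cube([69, 1509, 23]);
translate([889, 191, 472]) cube([69, 1509, 23]);
translate([1030, 191, 472]) cube([69, 1509, 23]);
translate([1171, 191, 472]) cube([69, 1509, 23]);
translate([1312, 191, 472]) cube([69, 1509, 23]);
translate([1453, 191, 472]) cube([69, 1509, 23]);
translate([1594, 191, 472]) cube([69, 1509, 23]);
translate([1735, 191, 472]) cube([69, 1509, 23]);
translate([1876, 191, 472]) cube([69, 1509, 23]);
translate([2017, 191, 472]) cube([69, 1509, 23]);


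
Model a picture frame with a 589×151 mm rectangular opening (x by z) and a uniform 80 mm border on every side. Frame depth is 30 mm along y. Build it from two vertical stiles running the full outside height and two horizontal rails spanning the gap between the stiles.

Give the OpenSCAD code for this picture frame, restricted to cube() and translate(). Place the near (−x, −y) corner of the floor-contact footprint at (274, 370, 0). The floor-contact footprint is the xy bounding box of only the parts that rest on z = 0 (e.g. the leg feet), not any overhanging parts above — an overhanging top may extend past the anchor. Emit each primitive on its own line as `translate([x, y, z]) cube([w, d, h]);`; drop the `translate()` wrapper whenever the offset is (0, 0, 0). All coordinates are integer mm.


translate([274, 370, 0]) cube([80, 30, 311]);
translate([943, 370, 0]) cube([80, 30, 311]);
translate([354, 370, 0]) cube([589, 30, 80]);
translate([354, 370, 231]) cube([589, 30, 80]);


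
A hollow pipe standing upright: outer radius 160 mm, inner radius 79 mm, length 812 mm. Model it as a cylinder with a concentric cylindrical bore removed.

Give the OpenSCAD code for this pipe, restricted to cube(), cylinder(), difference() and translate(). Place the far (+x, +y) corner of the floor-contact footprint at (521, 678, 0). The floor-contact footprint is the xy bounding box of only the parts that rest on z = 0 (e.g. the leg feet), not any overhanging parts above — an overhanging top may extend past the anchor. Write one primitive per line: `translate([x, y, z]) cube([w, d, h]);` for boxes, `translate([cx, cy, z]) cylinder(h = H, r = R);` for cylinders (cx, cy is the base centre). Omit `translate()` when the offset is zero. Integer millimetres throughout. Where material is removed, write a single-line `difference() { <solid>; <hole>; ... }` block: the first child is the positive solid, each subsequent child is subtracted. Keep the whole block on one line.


difference() { translate([361, 518, 0]) cylinder(h = 812, r = 160); translate([361, 518, 0]) cylinder(h = 812, r = 79); }


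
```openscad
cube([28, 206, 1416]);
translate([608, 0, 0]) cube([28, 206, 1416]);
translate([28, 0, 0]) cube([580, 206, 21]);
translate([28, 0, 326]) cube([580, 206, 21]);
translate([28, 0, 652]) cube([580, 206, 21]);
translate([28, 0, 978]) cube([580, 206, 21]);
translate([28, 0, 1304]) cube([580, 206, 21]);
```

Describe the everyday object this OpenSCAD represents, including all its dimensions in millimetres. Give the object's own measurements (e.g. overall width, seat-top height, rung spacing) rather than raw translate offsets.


An open bookshelf. Two side panels, each 28 mm thick, 206 mm deep and 1416 mm tall, stand 636 mm apart (outside-to-outside). Between them sit 5 shelves, each 21 mm thick and 206 mm deep, spanning the full gap between the sides. The bottom shelf rests on the floor (its underside at z = 0) and the clear gap between one shelf's top and the next shelf's underside is 305 mm.


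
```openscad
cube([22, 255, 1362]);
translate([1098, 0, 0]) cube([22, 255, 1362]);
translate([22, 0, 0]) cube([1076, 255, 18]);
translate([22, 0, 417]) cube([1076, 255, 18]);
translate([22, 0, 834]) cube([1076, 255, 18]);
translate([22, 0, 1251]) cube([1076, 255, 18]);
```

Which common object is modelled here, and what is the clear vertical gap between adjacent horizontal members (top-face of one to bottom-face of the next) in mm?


A bookshelf. The clear shelf gap is 399 mm.

Two tall side panels with 4 horizontal boards between them — a bookshelf. The first two shelf undersides are at z = 0 and z = 417; with shelf thickness 18, the clear gap is 417 − 0 − 18 = 399 mm.


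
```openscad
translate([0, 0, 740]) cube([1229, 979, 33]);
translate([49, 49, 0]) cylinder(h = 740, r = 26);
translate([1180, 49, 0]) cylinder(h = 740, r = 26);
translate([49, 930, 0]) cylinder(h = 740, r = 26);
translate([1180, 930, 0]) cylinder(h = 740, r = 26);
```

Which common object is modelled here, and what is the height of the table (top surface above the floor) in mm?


A table. The table height is 773 mm.

A 1229×979×33 slab sits at z = 740 on four Ø52 mm round legs — a table. The top surface is at 740 + 33 = 773 mm.


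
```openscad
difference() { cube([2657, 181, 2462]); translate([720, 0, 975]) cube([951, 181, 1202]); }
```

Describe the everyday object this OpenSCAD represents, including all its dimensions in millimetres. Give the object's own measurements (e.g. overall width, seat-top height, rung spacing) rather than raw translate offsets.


A wall 2657 mm long (x), 181 mm thick (y), 2462 mm tall, with a rectangular window opening cut through it. The opening is 951 mm wide and 1202 mm tall; its sill is at z = 975 mm and its near (−x) edge is 720 mm from the wall's −x end. The opening passes through the full wall thickness.


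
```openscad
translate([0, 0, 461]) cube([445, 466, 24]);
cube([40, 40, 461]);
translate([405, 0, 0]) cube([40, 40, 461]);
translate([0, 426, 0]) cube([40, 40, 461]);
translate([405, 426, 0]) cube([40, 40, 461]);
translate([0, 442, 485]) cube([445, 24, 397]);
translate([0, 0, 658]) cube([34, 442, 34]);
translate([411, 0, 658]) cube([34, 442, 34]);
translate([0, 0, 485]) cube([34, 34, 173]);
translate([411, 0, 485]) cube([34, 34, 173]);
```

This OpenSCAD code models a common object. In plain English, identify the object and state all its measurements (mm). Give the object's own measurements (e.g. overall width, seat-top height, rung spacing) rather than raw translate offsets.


A chair. The seat is a 445×466×24 mm slab with its top at z = 485 mm, on four 40×40 mm corner legs (flush with the seat edges, standing on z = 0). A flat backrest 24 mm thick, 397 mm tall, spans the full seat width and rises from the seat top along its +y edge, rear face flush with the rear of the seat. Two armrests of 34×34 mm section run along each side from the seat's front edge to the front of the backrest, top faces 207 mm above the seat top and outer faces flush with the seat's x-edges; a 34×34 mm post under the front of each armrest stands on the seat at the front corner.


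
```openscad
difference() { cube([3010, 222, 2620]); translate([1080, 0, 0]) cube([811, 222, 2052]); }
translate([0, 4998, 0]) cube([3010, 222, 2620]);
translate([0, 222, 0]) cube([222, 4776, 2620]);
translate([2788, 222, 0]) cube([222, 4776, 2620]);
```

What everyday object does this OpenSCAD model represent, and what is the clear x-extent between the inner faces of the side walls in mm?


A single room. The interior width is 2566 mm.

Four walls enclosing a rectangle with a door in the front wall — a room. Outside width 3010 minus two 222 mm walls gives 2566 mm.


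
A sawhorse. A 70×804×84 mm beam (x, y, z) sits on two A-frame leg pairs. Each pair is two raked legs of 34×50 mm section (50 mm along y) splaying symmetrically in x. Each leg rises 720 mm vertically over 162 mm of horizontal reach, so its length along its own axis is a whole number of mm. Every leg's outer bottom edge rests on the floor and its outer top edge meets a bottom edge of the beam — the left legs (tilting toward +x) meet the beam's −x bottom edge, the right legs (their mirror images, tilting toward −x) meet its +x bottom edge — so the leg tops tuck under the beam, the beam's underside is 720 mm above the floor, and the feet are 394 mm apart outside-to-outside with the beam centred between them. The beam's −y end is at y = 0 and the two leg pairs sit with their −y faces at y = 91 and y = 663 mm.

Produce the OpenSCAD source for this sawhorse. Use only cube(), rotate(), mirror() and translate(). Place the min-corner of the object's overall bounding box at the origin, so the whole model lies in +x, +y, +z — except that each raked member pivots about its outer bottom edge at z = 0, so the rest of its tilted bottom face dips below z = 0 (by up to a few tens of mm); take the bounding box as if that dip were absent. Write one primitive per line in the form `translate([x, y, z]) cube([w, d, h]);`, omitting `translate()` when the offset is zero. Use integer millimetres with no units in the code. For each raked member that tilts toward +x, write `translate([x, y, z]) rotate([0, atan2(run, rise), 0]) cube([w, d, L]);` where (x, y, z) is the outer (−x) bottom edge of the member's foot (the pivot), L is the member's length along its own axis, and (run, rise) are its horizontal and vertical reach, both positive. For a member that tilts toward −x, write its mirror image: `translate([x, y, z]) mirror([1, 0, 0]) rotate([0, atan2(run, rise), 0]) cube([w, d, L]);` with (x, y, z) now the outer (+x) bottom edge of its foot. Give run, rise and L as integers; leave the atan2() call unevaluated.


// leg length = √(162² + 720²) = 738
// right-leg outer foot x = 2·162 + 70 = 394
// beam min-corner = (162, 0, 720)
translate([162, 0, 720]) cube([70, 804, 84]);
translate([0, 91, 0]) rotate([0, atan2(162, 720), 0]) cube([34, 50, 738]);
translate([394, 91, 0]) mirror([1, 0, 0]) rotate([0, atan2(162, 720), 0]) cube([34, 50, 738]);
translate([0, 663, 0]) rotate([0, atan2(162, 720), 0]) cube([34, 50, 738]);
translate([394, 663, 0]) mirror([1, 0, 0]) rotate([0, atan2(162, 720), 0]) cube([34, 50, 738]);


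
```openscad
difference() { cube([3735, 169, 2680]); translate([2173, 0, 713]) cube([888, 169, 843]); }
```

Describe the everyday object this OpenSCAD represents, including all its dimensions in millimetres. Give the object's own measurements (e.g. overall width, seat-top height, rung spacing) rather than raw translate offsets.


A wall 3735 mm long (x), 169 mm thick (y), 2680 mm tall, with a rectangular window opening cut through it. The opening is 888 mm wide and 843 mm tall; its sill is at z = 713 mm and its near (−x) edge is 2173 mm from the wall's −x end. The opening passes through the full wall thickness.


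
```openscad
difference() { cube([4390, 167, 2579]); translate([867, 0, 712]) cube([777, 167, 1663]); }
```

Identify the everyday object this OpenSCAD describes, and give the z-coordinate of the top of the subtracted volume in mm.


A wall with a window opening. The window head height is 2375 mm.

A wall with a rectangular opening subtracted — a window. Sill at z = 712, opening 1663 mm tall, so the head is at 712 + 1663 = 2375 mm.


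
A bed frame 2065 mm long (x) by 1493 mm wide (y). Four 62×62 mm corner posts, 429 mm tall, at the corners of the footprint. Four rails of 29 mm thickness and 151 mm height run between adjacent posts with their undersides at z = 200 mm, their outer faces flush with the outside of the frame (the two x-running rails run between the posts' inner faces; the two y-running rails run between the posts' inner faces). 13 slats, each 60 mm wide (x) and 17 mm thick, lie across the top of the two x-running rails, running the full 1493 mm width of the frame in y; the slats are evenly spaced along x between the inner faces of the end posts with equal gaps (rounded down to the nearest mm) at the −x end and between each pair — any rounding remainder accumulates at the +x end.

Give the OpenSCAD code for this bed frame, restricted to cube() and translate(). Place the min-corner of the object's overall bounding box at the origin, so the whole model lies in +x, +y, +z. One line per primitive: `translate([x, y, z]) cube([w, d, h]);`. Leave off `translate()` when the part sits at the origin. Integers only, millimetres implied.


cube([62, 62, 429]);
translate([0, 1431, 0]) cube([62, 62, 429]);
translate([2003, 0, 0]) cube([62, 62, 429]);
translate([2003, 1431, 0]) cube([62, 62, 429]);
translate([62, 0, 200]) cube([1941, 29, 151]);
translate([62, 1464, 200]) cube([1941, 29, 151]);
translate([0, 62, 200]) cube([29, 1369, 151]);
translate([2036, 62, 200]) cube([29, 1369, 151]);
translate([144, 0, 351]) cube([60, 1493, 17]);
translate([286, 0, 351]) cube([60, 1493, 17]);
translate([428, 0, 351]) cube([60, 1493, 17]);
translate([570, 0, 351]) cube([60, 1493, 17]);
translate([712, 0, 351]) cube([60, 1493, 17]);
translate([854, 0, 351]) cube([60, 1493, 17]);
translate([996, 0, 351]) cube([60, 1493, 17]);
translate([1138, 0, 351]) cube([60, 1493, 17]);
translate([1280, 0, 351]) cube([60, 1493, 17]);
translate([1422, 0, 351]) cube([60, 1493, 17]);
translate([1564, 0, 351]) cube([60, 1493, 17]);
translate([1706, 0, 351]) cube([60, 1493, 17]);
translate([1848, 0, 351]) cube([60, 1493, 17]);


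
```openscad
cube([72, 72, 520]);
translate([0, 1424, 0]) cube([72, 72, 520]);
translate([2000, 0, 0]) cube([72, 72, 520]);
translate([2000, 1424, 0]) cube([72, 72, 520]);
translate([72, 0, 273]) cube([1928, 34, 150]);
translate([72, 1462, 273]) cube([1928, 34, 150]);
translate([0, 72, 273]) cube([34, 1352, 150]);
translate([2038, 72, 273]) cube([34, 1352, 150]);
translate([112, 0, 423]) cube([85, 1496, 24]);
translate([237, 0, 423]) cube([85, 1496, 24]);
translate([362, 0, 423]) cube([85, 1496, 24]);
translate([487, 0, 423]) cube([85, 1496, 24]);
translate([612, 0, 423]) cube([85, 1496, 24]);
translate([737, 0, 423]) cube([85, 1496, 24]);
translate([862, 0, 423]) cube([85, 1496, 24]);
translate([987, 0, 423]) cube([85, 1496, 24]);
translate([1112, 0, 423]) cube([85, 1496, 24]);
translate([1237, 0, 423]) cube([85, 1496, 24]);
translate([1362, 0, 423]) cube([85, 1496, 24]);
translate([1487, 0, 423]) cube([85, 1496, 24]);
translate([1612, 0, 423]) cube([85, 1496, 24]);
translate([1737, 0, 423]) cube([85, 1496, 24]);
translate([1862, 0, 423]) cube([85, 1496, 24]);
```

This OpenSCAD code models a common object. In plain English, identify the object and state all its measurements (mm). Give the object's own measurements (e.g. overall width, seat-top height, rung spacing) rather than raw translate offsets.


A bed frame 2072 mm long (x) by 1496 mm wide (y). Four 72×72 mm corner posts, 520 mm tall, at the corners of the footprint. Four rails of 34 mm thickness and 150 mm height run between adjacent posts with their undersides at z = 273 mm, their outer faces flush with the outside of the frame (the two x-running rails run between the posts' inner faces; the two y-running rails run between the posts' inner faces). 15 slats, each 85 mm wide (x) and 24 mm thick, lie across the top of the two x-running rails, running the full 1496 mm width of the frame in y; along x they sit between the end posts with a 40 mm gap after the −x posts and between neighbouring slats, leaving 53 mm before the +x posts.


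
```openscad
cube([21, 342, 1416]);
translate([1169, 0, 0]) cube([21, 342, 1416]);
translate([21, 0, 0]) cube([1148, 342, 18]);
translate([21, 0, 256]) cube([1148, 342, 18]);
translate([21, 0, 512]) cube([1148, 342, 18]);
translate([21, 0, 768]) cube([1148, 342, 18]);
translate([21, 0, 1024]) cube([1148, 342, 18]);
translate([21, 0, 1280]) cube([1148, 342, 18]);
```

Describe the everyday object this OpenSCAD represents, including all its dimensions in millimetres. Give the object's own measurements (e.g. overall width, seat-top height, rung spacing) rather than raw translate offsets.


An open bookshelf. Two side panels, each 21 mm thick, 342 mm deep and 1416 mm tall, stand 1190 mm apart (outside-to-outside). Between them sit 6 shelves, each 18 mm thick and 342 mm deep, spanning the full gap between the sides. The bottom shelf rests on the floor (its underside at z = 0) and the clear gap between one shelf's top and the next shelf's underside is 238 mm.
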